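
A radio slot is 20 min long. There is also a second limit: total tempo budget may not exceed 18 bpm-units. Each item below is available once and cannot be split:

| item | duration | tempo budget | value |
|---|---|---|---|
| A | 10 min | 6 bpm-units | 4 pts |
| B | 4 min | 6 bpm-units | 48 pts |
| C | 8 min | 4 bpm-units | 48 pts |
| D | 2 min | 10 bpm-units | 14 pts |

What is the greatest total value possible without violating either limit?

96 pts

Feasible sets respecting both limits:
- B+C: duration 12, tempo budget 10, value 96
- B+D: duration 6, tempo budget 16, value 62
- C+D: duration 10, tempo budget 14, value 62
- A+B: duration 14, tempo budget 12, value 52
Best: 96 pts.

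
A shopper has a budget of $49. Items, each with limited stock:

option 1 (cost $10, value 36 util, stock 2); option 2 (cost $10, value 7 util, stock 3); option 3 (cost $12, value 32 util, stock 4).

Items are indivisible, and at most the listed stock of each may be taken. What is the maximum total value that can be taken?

136 util

Best selections within cost 49 and stock limits:
- 2×option 1 + 2×option 3: cost 44, value 136
- 1×option 1 + 3×option 3: cost 46, value 132
- 4×option 3: cost 48, value 128
- 2×option 1 + 1×option 2 + 1×option 3: cost 42, value 111
Best: 136 util.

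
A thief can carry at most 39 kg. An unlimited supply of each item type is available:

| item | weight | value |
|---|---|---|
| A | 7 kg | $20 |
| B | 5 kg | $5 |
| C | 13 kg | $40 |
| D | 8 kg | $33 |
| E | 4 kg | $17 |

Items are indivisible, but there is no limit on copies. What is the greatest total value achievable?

$156

Best value-per-unit is E at 17/4; filling with it alone gives 9×17 = 153.
Optimal mix: 1×A + 8×E → weight 39, value 156.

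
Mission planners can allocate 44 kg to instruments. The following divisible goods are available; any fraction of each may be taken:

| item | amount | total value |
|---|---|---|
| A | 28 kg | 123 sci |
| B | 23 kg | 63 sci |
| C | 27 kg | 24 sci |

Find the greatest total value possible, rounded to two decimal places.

Take in order of value per unit:
- A (123/28 per unit): all 28 → value 123, running total 123.00
- B (63/23 per unit): 16 of 23 → value 16×63/23 = 43.8261, running total 166.83
Total 166.83.

166.83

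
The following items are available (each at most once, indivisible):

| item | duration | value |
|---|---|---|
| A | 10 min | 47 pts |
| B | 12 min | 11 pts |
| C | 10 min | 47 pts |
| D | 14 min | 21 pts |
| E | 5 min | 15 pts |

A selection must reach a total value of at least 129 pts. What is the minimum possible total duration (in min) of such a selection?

Subsets with value ≥ 129, sorted by total duration:
- A+C+D+E: duration 39, value 130
- A+B+C+D+E: duration 51, value 141
Minimum duration: 39 min.

39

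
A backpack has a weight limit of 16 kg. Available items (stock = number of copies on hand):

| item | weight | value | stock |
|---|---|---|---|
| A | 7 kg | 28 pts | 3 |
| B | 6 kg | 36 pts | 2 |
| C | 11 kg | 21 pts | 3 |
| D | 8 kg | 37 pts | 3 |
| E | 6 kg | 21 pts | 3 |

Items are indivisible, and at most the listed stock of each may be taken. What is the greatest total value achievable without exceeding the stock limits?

74 pts

Best selections within weight 16 and stock limits:
- 2×D: weight 16, value 74
- 1×B + 1×D: weight 14, value 73
Best: 74 pts.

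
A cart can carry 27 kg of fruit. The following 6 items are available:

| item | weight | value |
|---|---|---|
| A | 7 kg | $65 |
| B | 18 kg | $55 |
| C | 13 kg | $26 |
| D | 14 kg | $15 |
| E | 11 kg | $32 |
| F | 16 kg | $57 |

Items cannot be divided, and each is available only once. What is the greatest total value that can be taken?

$122

Check high-value combinations within 27 kg:
- A+F: weight 7+16=23, value 65+57=122
- A+B: weight 7+18=25, value 65+55=120
- A+E: weight 7+11=18, value 65+32=97
- A+C: weight 7+13=20, value 65+26=91
- E+F: weight 11+16=27, value 32+57=89
Best: $122.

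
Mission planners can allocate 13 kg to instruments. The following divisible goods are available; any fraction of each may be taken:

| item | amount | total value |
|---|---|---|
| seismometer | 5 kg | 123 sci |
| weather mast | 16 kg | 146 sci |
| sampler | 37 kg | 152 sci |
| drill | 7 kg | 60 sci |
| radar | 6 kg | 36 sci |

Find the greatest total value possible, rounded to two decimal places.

Take in order of value per unit:
- seismometer (123/5 per unit): all 5 → value 123, running total 123.00
- weather mast (146/16 per unit): 8 of 16 → value 8×146/16 = 73.0000, running total 196.00
Total 196.00.

196.00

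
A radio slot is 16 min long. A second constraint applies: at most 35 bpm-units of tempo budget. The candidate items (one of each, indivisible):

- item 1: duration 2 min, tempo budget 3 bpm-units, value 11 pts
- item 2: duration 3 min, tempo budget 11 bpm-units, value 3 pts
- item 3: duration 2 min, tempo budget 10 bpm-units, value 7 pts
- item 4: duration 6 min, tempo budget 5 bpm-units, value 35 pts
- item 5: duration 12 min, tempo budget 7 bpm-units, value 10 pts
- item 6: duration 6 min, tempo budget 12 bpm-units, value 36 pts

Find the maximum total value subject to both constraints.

Feasible sets respecting both limits:
- item 1+item 3+item 4+item 6: duration 16, tempo budget 30, value 89
- item 1+item 4+item 6: duration 14, tempo budget 20, value 82
- item 3+item 4+item 6: duration 14, tempo budget 27, value 78
- item 2+item 4+item 6: duration 15, tempo budget 28, value 74
Best: 89 pts.

89 pts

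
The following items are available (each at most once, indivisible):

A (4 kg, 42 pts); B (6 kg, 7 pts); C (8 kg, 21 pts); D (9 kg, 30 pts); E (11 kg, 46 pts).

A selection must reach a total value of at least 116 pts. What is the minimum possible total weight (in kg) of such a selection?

Subsets with value ≥ 116, sorted by total weight:
- A+D+E: weight 24, value 118
- A+B+C+E: weight 29, value 116
Minimum weight: 24 kg.

24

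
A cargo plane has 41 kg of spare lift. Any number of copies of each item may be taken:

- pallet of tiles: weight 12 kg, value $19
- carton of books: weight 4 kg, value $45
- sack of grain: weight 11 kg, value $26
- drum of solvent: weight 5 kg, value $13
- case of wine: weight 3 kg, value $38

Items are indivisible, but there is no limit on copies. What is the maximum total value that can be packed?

Best value-per-unit is case of wine at 38/3; filling with it alone gives 13×38 = 494.
Optimal mix: 2×carton of books + 11×case of wine → weight 41, value 508.

$508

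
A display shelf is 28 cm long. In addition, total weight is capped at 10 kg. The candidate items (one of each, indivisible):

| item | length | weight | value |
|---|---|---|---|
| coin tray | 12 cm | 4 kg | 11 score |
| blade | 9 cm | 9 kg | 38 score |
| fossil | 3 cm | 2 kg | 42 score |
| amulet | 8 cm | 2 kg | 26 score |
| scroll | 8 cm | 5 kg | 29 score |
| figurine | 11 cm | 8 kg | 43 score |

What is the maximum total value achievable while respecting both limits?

Feasible sets respecting both limits:
- fossil+amulet+scroll: length 19, weight 9, value 97
- fossil+figurine: length 14, weight 10, value 85
- coin tray+fossil+amulet: length 23, weight 8, value 79
- fossil+scroll: length 11, weight 7, value 71
Best: 97 score.

97 score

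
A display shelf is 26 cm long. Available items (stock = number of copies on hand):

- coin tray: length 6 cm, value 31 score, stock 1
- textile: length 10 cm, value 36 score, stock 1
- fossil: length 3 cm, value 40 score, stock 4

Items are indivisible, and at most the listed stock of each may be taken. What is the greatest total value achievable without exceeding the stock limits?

Top feasible selections:
- 1×textile + 4×fossil: length 22, value 196
- 1×coin tray + 4×fossil: length 18, value 191
- 1×coin tray + 1×textile + 3×fossil: length 25, value 187
Best: 196 score.

196 score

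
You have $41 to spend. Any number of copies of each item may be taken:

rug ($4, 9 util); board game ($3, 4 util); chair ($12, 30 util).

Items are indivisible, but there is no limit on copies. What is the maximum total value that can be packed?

99 util

Best value-per-unit is chair at 30/12; filling with it alone gives 3×30 = 90.
Optimal mix: 1×rug + 3×chair → cost 40, value 99.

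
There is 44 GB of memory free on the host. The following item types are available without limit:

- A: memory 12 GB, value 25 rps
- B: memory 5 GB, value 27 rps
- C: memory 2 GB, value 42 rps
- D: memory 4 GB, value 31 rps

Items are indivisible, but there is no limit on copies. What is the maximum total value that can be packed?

Best value-per-unit is C at 42/2, and filling with it alone uses memory 22×2=44. No mix of the others beats 22×42 = 924.

924 rps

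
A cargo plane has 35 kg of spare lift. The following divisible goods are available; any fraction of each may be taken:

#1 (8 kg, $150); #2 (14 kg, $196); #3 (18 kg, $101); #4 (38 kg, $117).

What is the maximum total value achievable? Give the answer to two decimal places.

Take in order of value per unit:
- #1 (150/8 per unit): all 8 → value 150, running total 150.00
- #2 (196/14 per unit): all 14 → value 196, running total 346.00
- #3 (101/18 per unit): 13 of 18 → value 13×101/18 = 72.9444, running total 418.94
Total 418.94.

418.94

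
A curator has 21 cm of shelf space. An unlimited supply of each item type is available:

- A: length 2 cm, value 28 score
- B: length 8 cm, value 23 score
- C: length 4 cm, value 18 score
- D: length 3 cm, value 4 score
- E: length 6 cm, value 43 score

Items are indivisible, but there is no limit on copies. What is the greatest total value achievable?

280 score

Best value-per-unit is A at 28/2, and filling with it alone uses length 10×2=20. No mix of the others beats 10×28 = 280.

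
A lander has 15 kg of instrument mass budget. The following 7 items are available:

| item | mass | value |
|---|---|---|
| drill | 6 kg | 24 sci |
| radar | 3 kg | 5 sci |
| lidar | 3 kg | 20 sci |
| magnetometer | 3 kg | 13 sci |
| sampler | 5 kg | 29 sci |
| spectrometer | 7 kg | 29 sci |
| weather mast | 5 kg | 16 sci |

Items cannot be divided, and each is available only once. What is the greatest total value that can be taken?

Check high-value combinations within 15 kg:
- lidar+sampler+spectrometer: mass 3+5+7=15, value 20+29+29=78
- drill+lidar+sampler: mass 6+3+5=14, value 24+20+29=73
- magnetometer+sampler+spectrometer: mass 3+5+7=15, value 13+29+29=71
Best: 78 sci.

78 sci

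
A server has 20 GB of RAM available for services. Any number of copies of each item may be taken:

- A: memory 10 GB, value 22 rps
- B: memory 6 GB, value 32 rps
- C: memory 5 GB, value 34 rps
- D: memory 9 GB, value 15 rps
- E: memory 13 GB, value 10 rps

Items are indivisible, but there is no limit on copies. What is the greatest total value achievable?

Best value-per-unit is C at 34/5, and filling with it alone uses memory 4×5=20. No mix of the others beats 4×34 = 136.

136 rps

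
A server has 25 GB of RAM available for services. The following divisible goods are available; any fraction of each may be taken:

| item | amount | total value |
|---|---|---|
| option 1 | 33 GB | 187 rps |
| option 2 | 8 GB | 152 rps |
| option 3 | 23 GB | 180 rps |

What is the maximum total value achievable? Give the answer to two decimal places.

285.04

Take in order of value per unit:
- option 2 (152/8 per unit): all 8 → value 152, running total 152.00
- option 3 (180/23 per unit): 17 of 23 → value 17×180/23 = 133.0435, running total 285.04
Total 285.04.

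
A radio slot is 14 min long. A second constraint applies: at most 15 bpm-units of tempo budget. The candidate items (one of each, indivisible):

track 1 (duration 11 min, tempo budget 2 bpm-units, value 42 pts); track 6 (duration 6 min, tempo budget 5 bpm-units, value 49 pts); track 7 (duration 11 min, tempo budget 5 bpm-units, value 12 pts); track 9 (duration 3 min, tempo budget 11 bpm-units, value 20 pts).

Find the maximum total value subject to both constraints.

62 pts

Feasible sets respecting both limits:
- track 1+track 9: duration 14, tempo budget 13, value 62
- track 6: duration 6, tempo budget 5, value 49
- track 1: duration 11, tempo budget 2, value 42
- track 9: duration 3, tempo budget 11, value 20
Best: 62 pts.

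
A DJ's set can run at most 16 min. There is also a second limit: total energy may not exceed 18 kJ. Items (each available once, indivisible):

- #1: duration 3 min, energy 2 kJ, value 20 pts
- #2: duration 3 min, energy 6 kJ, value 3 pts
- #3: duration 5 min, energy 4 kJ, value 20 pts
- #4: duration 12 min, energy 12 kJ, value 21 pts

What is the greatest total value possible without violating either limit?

Feasible sets respecting both limits:
- #1+#2+#3: duration 11, energy 12, value 43
- #1+#4: duration 15, energy 14, value 41
- #1+#3: duration 8, energy 6, value 40
Best: 43 pts.

43 pts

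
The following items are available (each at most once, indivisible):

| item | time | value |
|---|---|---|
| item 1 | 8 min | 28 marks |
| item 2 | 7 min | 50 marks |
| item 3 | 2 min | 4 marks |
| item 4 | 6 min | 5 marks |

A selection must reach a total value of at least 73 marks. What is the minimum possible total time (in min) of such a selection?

Subsets with value ≥ 73, sorted by total time:
- item 1+item 2: time 15, value 78
- item 1+item 2+item 3: time 17, value 82
- item 1+item 2+item 4: time 21, value 83
Minimum time: 15 min.

15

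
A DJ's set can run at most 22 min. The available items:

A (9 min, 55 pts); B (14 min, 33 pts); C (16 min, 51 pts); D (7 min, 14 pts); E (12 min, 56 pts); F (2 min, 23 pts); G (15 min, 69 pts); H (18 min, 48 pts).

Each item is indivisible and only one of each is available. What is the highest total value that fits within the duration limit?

This is a 0/1 knapsack; check combinations near the capacity.
- A+E: duration 9+12=21, value 55+56=111
- D+E+F: duration 7+12+2=21, value 14+56+23=93
- F+G: duration 2+15=17, value 23+69=92
- A+D+F: duration 9+7+2=18, value 55+14+23=92
Best: 111 pts.

111 pts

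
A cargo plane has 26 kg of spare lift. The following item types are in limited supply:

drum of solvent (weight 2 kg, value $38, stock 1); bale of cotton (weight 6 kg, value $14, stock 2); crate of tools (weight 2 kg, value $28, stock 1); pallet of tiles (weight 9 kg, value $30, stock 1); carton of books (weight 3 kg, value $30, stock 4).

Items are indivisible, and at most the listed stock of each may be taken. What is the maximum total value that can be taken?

$216

Top feasible selections:
- 1×drum of solvent + 1×crate of tools + 1×pallet of tiles + 4×carton of books: weight 25, value 216
- 1×drum of solvent + 1×bale of cotton + 1×crate of tools + 4×carton of books: weight 22, value 200
Best: $216.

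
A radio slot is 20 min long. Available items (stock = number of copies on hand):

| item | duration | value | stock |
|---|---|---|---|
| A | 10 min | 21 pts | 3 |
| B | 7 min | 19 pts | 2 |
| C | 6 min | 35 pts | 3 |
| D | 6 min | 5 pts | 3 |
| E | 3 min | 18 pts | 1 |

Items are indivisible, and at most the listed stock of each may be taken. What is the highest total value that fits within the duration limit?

Best selections within duration 20 and stock limits:
- 3×C: duration 18, value 105
- 1×B + 2×C: duration 19, value 89
Best: 105 pts.

105 pts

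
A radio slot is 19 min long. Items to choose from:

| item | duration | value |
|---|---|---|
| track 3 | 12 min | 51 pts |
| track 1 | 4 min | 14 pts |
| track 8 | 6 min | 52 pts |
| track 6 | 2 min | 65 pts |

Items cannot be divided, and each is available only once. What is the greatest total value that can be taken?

Check high-value combinations within 19 min:
- track 1+track 8+track 6: duration 4+6+2=12, value 14+52+65=131
- track 3+track 1+track 6: duration 12+4+2=18, value 51+14+65=130
- track 8+track 6: duration 6+2=8, value 52+65=117
Best: 131 pts.

131 pts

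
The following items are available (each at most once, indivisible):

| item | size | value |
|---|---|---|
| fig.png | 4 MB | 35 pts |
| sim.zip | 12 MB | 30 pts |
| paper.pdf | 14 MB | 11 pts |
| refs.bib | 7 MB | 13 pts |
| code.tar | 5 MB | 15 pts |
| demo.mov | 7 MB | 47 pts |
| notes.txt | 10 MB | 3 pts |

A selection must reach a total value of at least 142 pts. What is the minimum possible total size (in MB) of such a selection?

45

Subsets with value ≥ 142, sorted by total size:
- fig.png+sim.zip+refs.bib+code.tar+demo.mov+notes.txt: size 45, value 143
- fig.png+sim.zip+paper.pdf+refs.bib+code.tar+demo.mov: size 49, value 151
- fig.png+sim.zip+paper.pdf+refs.bib+code.tar+demo.mov+notes.txt: size 59, value 154
Minimum size: 45 MB.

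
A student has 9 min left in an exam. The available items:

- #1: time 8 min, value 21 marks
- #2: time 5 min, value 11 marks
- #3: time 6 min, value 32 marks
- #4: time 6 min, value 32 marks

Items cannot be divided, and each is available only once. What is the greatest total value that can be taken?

Check high-value combinations within 9 min:
- #3: time 6, value 32
- #4: time 6, value 32
- #1: time 8, value 21
- #2: time 5, value 11
Best: 32 marks.

32 marks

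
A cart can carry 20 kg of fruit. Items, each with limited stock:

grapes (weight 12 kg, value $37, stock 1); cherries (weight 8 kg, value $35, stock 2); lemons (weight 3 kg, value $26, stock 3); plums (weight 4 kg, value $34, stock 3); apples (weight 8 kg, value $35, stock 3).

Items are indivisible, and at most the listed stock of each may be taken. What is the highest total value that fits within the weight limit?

Best selections within weight 20 and stock limits:
- 2×lemons + 3×plums: weight 18, value 154
- 3×lemons + 2×plums: weight 17, value 146
- 3×plums + 1×apples: weight 20, value 137
- 1×cherries + 3×plums: weight 20, value 137
Best: $154.

$154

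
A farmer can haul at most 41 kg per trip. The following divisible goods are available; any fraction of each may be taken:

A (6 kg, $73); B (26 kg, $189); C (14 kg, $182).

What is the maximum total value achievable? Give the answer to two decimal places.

407.65

Take in order of value per unit:
- C (182/14 per unit): all 14 → value 182, running total 182.00
- A (73/6 per unit): all 6 → value 73, running total 255.00
- B (189/26 per unit): 21 of 26 → value 21×189/26 = 152.6538, running total 407.65
Total 407.65.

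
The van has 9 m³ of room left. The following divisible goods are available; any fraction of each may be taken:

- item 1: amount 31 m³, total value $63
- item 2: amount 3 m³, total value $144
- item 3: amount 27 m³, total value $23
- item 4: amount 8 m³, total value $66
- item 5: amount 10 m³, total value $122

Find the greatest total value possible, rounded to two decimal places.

Take in order of value per unit:
- item 2 (144/3 per unit): all 3 → value 144, running total 144.00
- item 5 (122/10 per unit): 6 of 10 → value 6×122/10 = 73.2000, running total 217.20
Total 217.20.

217.20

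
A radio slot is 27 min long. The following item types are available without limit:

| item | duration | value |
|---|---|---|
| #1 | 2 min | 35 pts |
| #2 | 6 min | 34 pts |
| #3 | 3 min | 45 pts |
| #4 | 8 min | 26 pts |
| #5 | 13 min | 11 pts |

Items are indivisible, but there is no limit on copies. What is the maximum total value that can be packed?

Best value-per-unit is #1 at 35/2; filling with it alone gives 13×35 = 455.
Optimal mix: 12×#1 + 1×#3 → duration 27, value 465.

465 pts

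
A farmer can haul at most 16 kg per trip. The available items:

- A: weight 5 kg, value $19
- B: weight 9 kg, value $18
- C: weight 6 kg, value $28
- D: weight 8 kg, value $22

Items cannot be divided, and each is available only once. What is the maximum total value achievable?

Check high-value combinations within 16 kg:
- C+D: weight 6+8=14, value 28+22=50
- A+C: weight 5+6=11, value 19+28=47
- B+C: weight 9+6=15, value 18+28=46
- A+D: weight 5+8=13, value 19+22=41
Best: $50.

$50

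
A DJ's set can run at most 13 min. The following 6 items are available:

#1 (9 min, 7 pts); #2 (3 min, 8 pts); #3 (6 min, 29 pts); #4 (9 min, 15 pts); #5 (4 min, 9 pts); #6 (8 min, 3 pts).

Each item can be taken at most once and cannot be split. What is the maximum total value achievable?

46 pts

This is a 0/1 knapsack; check combinations near the capacity.
- #2+#3+#5: duration 3+6+4=13, value 8+29+9=46
- #3+#5: duration 6+4=10, value 29+9=38
- #2+#3: duration 3+6=9, value 8+29=37
Best: 46 pts.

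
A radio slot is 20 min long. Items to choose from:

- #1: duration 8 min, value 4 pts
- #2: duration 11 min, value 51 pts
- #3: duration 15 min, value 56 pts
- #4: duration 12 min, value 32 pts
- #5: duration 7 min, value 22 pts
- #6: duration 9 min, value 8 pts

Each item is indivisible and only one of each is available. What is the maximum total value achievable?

Check high-value combinations within 20 min:
- #2+#5: duration 11+7=18, value 51+22=73
- #2+#6: duration 11+9=20, value 51+8=59
- #3: duration 15, value 56
- #1+#2: duration 8+11=19, value 4+51=55
- #4+#5: duration 12+7=19, value 32+22=54
Best: 73 pts.

73 pts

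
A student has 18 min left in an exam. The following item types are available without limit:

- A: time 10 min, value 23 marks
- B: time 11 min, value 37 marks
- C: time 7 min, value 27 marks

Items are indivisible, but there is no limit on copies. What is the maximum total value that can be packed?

Best value-per-unit is C at 27/7; filling with it alone gives 2×27 = 54.
Optimal mix: 1×B + 1×C → time 18, value 64.

64 marks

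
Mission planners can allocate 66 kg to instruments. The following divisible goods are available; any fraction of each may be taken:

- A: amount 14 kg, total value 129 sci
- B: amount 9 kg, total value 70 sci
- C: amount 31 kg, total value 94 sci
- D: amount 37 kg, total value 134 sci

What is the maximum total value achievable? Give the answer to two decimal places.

351.19

Take in order of value per unit:
- A (129/14 per unit): all 14 → value 129, running total 129.00
- B (70/9 per unit): all 9 → value 70, running total 199.00
- D (134/37 per unit): all 37 → value 134, running total 333.00
- C (94/31 per unit): 6 of 31 → value 6×94/31 = 18.1935, running total 351.19
Total 351.19.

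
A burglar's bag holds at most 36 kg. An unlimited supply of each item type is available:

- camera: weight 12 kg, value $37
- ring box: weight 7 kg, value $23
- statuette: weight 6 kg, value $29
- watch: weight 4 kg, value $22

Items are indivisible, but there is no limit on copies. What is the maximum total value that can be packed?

$198

Best value-per-unit is watch at 22/4, and filling with it alone uses weight 9×4=36. No mix of the others beats 9×22 = 198.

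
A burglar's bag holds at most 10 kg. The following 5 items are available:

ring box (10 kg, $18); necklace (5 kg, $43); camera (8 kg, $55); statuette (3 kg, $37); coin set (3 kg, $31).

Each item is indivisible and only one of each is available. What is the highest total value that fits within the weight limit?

This is a 0/1 knapsack; check combinations near the capacity.
- necklace+statuette: weight 5+3=8, value 43+37=80
- necklace+coin set: weight 5+3=8, value 43+31=74
- statuette+coin set: weight 3+3=6, value 37+31=68
- camera: weight 8, value 55
- necklace: weight 5, value 43
Best: $80.

$80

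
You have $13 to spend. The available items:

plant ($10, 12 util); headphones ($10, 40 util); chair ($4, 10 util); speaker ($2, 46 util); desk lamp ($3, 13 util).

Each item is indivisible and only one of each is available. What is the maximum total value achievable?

Check high-value combinations within $13:
- headphones+speaker: cost 10+2=12, value 40+46=86
- chair+speaker+desk lamp: cost 4+2+3=9, value 10+46+13=69
- speaker+desk lamp: cost 2+3=5, value 46+13=59
- plant+speaker: cost 10+2=12, value 12+46=58
- chair+speaker: cost 4+2=6, value 10+46=56
Best: 86 util.

86 util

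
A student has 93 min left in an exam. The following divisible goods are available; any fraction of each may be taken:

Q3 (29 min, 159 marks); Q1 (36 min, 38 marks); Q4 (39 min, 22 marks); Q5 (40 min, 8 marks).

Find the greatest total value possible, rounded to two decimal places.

212.79

Take in order of value per unit:
- Q3 (159/29 per unit): all 29 → value 159, running total 159.00
- Q1 (38/36 per unit): all 36 → value 38, running total 197.00
- Q4 (22/39 per unit): 28 of 39 → value 28×22/39 = 15.7949, running total 212.79
Total 212.79.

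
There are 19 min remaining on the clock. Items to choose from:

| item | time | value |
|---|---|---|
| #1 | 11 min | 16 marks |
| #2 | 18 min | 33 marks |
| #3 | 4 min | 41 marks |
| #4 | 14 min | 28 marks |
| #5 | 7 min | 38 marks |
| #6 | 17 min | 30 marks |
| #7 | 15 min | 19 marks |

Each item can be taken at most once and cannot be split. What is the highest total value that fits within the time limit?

79 marks

Check high-value combinations within 19 min:
- #3+#5: time 4+7=11, value 41+38=79
- #3+#4: time 4+14=18, value 41+28=69
- #3+#7: time 4+15=19, value 41+19=60
- #1+#3: time 11+4=15, value 16+41=57
- #1+#5: time 11+7=18, value 16+38=54
Best: 79 marks.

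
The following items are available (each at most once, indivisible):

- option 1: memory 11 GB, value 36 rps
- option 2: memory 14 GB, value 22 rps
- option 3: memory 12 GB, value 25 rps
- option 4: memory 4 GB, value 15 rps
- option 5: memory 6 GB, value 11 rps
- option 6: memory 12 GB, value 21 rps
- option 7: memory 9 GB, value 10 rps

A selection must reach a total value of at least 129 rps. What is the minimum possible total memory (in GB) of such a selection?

59

Subsets with value ≥ 129, sorted by total memory:
- option 1+option 2+option 3+option 4+option 5+option 6: memory 59, value 130
- option 1+option 2+option 3+option 4+option 6+option 7: memory 62, value 129
Minimum memory: 59 GB.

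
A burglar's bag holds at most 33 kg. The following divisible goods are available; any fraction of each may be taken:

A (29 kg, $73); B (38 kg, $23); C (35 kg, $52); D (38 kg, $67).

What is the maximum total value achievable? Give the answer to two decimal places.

Take in order of value per unit:
- A (73/29 per unit): all 29 → value 73, running total 73.00
- D (67/38 per unit): 4 of 38 → value 4×67/38 = 7.0526, running total 80.05
Total 80.05.

80.05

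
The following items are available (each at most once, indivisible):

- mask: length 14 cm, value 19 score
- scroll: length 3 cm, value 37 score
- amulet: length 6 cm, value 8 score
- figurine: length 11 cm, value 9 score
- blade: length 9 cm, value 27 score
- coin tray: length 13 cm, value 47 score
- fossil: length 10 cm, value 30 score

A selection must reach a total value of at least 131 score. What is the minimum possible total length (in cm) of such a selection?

35

Subsets with value ≥ 131, sorted by total length:
- scroll+blade+coin tray+fossil: length 35, value 141
- mask+scroll+coin tray+fossil: length 40, value 133
- scroll+amulet+blade+coin tray+fossil: length 41, value 149
Minimum length: 35 cm.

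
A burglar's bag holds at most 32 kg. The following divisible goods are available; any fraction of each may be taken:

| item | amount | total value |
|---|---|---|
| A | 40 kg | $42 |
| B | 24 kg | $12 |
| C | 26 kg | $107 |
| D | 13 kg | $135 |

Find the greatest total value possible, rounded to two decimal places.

Take in order of value per unit:
- D (135/13 per unit): all 13 → value 135, running total 135.00
- C (107/26 per unit): 19 of 26 → value 19×107/26 = 78.1923, running total 213.19
Total 213.19.

213.19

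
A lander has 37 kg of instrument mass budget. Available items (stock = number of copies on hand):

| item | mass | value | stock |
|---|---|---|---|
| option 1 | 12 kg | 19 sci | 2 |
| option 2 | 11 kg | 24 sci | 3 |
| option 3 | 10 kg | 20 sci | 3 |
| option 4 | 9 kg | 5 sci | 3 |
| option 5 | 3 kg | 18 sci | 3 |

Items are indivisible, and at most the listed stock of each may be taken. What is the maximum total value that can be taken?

Top feasible selections:
- 2×option 2 + 3×option 5: mass 31, value 102
- 1×option 2 + 2×option 3 + 2×option 5: mass 37, value 100
- 1×option 2 + 1×option 3 + 3×option 5: mass 30, value 98
- 1×option 1 + 1×option 2 + 3×option 5: mass 32, value 97
Best: 102 sci.

102 sci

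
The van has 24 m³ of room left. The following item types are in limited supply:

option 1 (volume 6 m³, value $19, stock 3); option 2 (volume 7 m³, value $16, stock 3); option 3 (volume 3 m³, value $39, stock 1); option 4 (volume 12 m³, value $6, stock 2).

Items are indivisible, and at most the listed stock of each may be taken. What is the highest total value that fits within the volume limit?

$96

Top feasible selections:
- 3×option 1 + 1×option 3: volume 21, value 96
- 2×option 1 + 1×option 2 + 1×option 3: volume 22, value 93
- 1×option 1 + 2×option 2 + 1×option 3: volume 23, value 90
Best: $96.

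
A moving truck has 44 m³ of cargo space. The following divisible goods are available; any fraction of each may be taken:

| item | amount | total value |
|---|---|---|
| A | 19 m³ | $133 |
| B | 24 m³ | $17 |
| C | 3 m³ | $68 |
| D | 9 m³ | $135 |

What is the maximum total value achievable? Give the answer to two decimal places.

Take in order of value per unit:
- C (68/3 per unit): all 3 → value 68, running total 68.00
- D (135/9 per unit): all 9 → value 135, running total 203.00
- A (133/19 per unit): all 19 → value 133, running total 336.00
- B (17/24 per unit): 13 of 24 → value 13×17/24 = 9.2083, running total 345.21
Total 345.21.

345.21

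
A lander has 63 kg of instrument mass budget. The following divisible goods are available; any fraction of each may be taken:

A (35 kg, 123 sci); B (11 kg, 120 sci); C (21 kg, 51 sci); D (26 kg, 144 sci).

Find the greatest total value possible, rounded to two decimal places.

Take in order of value per unit:
- B (120/11 per unit): all 11 → value 120, running total 120.00
- D (144/26 per unit): all 26 → value 144, running total 264.00
- A (123/35 per unit): 26 of 35 → value 26×123/35 = 91.3714, running total 355.37
Total 355.37.

355.37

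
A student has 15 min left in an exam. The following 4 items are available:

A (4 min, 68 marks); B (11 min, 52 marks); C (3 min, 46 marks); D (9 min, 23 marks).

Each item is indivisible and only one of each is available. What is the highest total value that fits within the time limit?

This is a 0/1 knapsack; check combinations near the capacity.
- A+B: time 4+11=15, value 68+52=120
- A+C: time 4+3=7, value 68+46=114
- B+C: time 11+3=14, value 52+46=98
- A+D: time 4+9=13, value 68+23=91
- C+D: time 3+9=12, value 46+23=69
Best: 120 marks.

120 marks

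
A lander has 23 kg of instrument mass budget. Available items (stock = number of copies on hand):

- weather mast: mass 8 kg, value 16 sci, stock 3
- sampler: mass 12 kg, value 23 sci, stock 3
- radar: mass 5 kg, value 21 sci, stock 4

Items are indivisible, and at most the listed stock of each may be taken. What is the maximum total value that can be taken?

84 sci

Top feasible selections:
- 4×radar: mass 20, value 84
- 1×weather mast + 3×radar: mass 23, value 79
- 1×sampler + 2×radar: mass 22, value 65
Best: 84 sci.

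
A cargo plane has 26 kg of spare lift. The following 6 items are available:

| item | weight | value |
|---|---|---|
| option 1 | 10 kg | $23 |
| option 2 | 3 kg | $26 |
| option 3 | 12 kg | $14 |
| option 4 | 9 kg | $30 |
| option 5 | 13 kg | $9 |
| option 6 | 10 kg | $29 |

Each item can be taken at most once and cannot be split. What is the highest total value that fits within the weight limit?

$85

Check high-value combinations within 26 kg:
- option 2+option 4+option 6: weight 3+9+10=22, value 26+30+29=85
- option 1+option 2+option 4: weight 10+3+9=22, value 23+26+30=79
- option 1+option 2+option 6: weight 10+3+10=23, value 23+26+29=78
- option 2+option 3+option 4: weight 3+12+9=24, value 26+14+30=70
Best: $85.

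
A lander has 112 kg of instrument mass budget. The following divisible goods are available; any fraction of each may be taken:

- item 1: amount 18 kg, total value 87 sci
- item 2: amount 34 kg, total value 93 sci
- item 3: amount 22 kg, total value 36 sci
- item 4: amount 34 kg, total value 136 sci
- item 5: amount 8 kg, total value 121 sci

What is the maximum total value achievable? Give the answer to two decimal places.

Take in order of value per unit:
- item 5 (121/8 per unit): all 8 → value 121, running total 121.00
- item 1 (87/18 per unit): all 18 → value 87, running total 208.00
- item 4 (136/34 per unit): all 34 → value 136, running total 344.00
- item 2 (93/34 per unit): all 34 → value 93, running total 437.00
- item 3 (36/22 per unit): 18 of 22 → value 18×36/22 = 29.4545, running total 466.45
Total 466.45.

466.45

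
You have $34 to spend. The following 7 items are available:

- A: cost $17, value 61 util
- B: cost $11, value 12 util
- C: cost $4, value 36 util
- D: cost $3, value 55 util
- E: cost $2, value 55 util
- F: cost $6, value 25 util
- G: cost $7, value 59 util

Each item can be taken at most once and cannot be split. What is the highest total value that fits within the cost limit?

Check high-value combinations within $34:
- A+C+D+E+G: cost 17+4+3+2+7=33, value 61+36+55+55+59=266
- B+C+D+E+F+G: cost 11+4+3+2+6+7=33, value 12+36+55+55+25+59=242
- A+C+D+E+F: cost 17+4+3+2+6=32, value 61+36+55+55+25=232
- C+D+E+F+G: cost 4+3+2+6+7=22, value 36+55+55+25+59=230
- A+D+E+G: cost 17+3+2+7=29, value 61+55+55+59=230
Best: 266 util.

266 util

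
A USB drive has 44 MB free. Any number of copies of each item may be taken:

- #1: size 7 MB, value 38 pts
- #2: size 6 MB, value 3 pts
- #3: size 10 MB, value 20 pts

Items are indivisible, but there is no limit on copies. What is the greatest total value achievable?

Best value-per-unit is #1 at 38/7, and filling with it alone uses size 6×7=42. No mix of the others beats 6×38 = 228.

228 pts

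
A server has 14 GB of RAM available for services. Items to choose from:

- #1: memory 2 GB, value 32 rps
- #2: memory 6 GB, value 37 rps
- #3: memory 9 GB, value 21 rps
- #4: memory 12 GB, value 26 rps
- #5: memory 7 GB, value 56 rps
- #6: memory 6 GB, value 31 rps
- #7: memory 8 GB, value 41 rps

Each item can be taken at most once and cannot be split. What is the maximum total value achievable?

100 rps

Check high-value combinations within 14 GB:
- #1+#2+#6: memory 2+6+6=14, value 32+37+31=100
- #2+#5: memory 6+7=13, value 37+56=93
- #1+#5: memory 2+7=9, value 32+56=88
Best: 100 rps.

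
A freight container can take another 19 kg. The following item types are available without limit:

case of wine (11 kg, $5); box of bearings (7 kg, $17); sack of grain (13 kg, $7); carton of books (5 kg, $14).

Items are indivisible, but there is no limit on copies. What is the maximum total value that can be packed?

Best value-per-unit is carton of books at 14/5; filling with it alone gives 3×14 = 42.
Optimal mix: 2×box of bearings + 1×carton of books → weight 19, value 48.

$48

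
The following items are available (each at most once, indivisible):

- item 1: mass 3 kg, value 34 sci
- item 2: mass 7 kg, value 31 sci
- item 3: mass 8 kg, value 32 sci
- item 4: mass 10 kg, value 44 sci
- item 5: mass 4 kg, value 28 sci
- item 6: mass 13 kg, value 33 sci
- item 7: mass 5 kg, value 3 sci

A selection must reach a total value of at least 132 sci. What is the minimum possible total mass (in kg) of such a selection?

24

Subsets with value ≥ 132, sorted by total mass:
- item 1+item 2+item 4+item 5: mass 24, value 137
- item 1+item 3+item 4+item 5: mass 25, value 138
- item 1+item 2+item 3+item 4: mass 28, value 141
Minimum mass: 24 kg.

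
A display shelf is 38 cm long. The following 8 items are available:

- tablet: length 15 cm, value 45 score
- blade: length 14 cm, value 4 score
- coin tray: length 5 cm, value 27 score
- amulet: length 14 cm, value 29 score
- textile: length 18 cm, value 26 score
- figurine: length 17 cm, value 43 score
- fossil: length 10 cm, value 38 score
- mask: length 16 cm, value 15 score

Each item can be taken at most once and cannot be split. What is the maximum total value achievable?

115 score

Check high-value combinations within 38 cm:
- tablet+coin tray+figurine: length 15+5+17=37, value 45+27+43=115
- tablet+coin tray+fossil: length 15+5+10=30, value 45+27+38=110
- coin tray+figurine+fossil: length 5+17+10=32, value 27+43+38=108
Best: 115 score.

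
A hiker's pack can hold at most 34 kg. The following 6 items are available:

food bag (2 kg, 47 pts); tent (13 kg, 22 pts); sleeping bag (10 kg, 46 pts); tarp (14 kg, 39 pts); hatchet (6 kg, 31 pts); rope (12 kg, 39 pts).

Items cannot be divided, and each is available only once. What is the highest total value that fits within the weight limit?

163 pts

Check high-value combinations within 34 kg:
- food bag+sleeping bag+hatchet+rope: weight 2+10+6+12=30, value 47+46+31+39=163
- food bag+sleeping bag+tarp+hatchet: weight 2+10+14+6=32, value 47+46+39+31=163
- food bag+tarp+hatchet+rope: weight 2+14+6+12=34, value 47+39+31+39=156
- food bag+tent+sleeping bag+hatchet: weight 2+13+10+6=31, value 47+22+46+31=146
- food bag+tent+hatchet+rope: weight 2+13+6+12=33, value 47+22+31+39=139
Best: 163 pts.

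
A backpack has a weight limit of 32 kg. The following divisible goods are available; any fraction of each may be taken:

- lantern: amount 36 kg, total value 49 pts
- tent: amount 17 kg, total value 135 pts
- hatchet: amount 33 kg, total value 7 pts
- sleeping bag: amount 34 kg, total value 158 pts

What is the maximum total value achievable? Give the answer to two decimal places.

204.71

Take in order of value per unit:
- tent (135/17 per unit): all 17 → value 135, running total 135.00
- sleeping bag (158/34 per unit): 15 of 34 → value 15×158/34 = 69.7059, running total 204.71
Total 204.71.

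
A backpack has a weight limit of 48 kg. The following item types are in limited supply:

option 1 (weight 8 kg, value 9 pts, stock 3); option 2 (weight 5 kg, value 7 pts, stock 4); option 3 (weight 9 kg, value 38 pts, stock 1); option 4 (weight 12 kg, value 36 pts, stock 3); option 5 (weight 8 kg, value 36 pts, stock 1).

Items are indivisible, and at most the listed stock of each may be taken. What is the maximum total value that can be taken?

153 pts

Best selections within weight 48 and stock limits:
- 1×option 2 + 1×option 3 + 2×option 4 + 1×option 5: weight 46, value 153
- 1×option 3 + 2×option 4 + 1×option 5: weight 41, value 146
Best: 153 pts.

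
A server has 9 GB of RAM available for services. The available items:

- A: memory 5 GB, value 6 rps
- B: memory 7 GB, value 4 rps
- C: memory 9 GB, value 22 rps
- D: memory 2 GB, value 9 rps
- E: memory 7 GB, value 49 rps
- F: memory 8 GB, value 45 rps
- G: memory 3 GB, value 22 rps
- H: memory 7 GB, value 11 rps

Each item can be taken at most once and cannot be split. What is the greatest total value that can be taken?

Check high-value combinations within 9 GB:
- D+E: memory 2+7=9, value 9+49=58
- E: memory 7, value 49
- F: memory 8, value 45
Best: 58 rps.

58 rps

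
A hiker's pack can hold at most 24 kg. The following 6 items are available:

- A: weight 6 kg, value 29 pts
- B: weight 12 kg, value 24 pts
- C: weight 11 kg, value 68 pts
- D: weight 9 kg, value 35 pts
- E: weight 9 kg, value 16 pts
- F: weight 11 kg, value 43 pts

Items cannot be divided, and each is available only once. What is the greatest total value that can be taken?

Check high-value combinations within 24 kg:
- C+F: weight 11+11=22, value 68+43=111
- C+D: weight 11+9=20, value 68+35=103
- A+C: weight 6+11=17, value 29+68=97
- B+C: weight 12+11=23, value 24+68=92
Best: 111 pts.

111 pts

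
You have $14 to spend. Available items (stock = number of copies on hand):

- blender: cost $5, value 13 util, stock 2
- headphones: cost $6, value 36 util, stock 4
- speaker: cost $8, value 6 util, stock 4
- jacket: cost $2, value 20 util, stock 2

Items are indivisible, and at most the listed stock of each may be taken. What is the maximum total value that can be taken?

92 util

Best selections within cost 14 and stock limits:
- 2×headphones + 1×jacket: cost 14, value 92
- 1×headphones + 2×jacket: cost 10, value 76
- 2×headphones: cost 12, value 72
- 1×blender + 1×headphones + 1×jacket: cost 13, value 69
Best: 92 util.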